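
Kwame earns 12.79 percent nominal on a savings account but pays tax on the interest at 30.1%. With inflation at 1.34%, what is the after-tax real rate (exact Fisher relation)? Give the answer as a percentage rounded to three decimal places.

After-tax nominal return = 12.79% × (1 − 0.301) = 8.94021%.
1 + r = 1.0894021 / 1.01340 = 1.074997
After-tax real rate = 1.074997 − 1 → 7.500%.

7.500%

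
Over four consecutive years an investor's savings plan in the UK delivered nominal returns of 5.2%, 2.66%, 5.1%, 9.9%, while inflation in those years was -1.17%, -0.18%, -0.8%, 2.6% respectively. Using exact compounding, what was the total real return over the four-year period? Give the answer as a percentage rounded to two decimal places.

24.24%

Compound the nominal returns: 1.0520 × 1.0266 × 1.0510 × 1.0990 = 1.247434.
Compound inflation: 0.9883 × 0.9982 × 0.9920 × 1.0260 = 1.004073.
Deflate: 1.247434 / 1.004073 = 1.242373.
Total real return = 1.242373 − 1 → 24.24%.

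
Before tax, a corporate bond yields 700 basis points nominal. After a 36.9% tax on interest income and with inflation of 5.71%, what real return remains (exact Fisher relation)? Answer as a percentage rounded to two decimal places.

-1.22%

After-tax nominal return = 7% × (1 − 0.369) = 4.4170%.
1 + r = 1.04417 / 1.05710 = 0.987768
After-tax real rate = 0.987768 − 1 → -1.22%.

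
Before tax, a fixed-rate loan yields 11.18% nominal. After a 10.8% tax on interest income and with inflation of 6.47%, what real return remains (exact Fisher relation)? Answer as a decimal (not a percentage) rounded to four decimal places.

0.0329

After-tax nominal return = 11.18% × (1 − 0.108) = 9.97256%.
1 + r = 1.0997256 / 1.06470 = 1.032897
After-tax real rate = 1.032897 − 1 → 0.0329.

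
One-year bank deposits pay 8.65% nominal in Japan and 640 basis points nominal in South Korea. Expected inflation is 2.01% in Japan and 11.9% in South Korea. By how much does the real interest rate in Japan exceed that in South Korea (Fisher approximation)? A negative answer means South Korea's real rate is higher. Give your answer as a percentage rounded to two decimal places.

Japan: 8.65% − 2.01% = 6.640%
South Korea: 6.4% − 11.9% = -5.500%
Differential = 12.140% → 12.14%.

12.14%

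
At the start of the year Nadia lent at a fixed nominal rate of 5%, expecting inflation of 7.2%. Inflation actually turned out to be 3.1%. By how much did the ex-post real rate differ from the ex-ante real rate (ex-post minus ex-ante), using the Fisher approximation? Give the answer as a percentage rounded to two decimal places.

Ex-ante: 5% − 7.2% = -2.200%
Ex-post: 5% − 3.1% = 1.900%
Difference (ex-post − ex-ante) = 4.1000% → 4.10%.

4.10%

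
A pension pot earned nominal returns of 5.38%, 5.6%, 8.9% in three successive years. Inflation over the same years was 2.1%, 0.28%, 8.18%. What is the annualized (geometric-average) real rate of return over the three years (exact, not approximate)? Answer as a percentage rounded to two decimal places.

Nominal growth factor = 1.0538 × 1.0560 × 1.0890 = 1.21185314
Price-level growth factor = 1.0210 × 1.0028 × 1.0818 = 1.10761045
Real growth factor = 1.21185314 / 1.10761045 = 1.09411494
Annualized real rate = 1.09411494^(1/3) − 1 = 3.0436% → 3.04%.

3.04%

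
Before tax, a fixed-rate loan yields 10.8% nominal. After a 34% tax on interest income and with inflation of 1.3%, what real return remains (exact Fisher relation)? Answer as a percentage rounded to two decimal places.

5.75%

After-tax nominal return = 10.8% × (1 − 0.34) = 7.1280%.
1 + r = 1.07128 / 1.01300 = 1.057532
After-tax real rate = 1.057532 − 1 → 5.75%.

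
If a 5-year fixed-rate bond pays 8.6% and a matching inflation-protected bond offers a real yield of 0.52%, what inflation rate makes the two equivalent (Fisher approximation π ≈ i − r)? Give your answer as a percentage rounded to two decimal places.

8.08%

π ≈ i − r = 8.6% − 0.52% → 8.08%.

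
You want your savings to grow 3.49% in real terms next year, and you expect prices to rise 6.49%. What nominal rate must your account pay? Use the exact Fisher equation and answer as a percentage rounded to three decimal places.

(1 + i) = (1 + r)(1 + π) = 1.03490 × 1.06490 = 1.10206501
i = 1.10206501 − 1, so the required nominal rate is 10.207%.

10.207%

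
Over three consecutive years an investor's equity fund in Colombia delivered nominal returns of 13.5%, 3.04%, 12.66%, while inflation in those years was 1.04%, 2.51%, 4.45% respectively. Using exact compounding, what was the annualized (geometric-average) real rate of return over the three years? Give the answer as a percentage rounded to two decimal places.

6.79%

Compound the nominal returns: 1.1350 × 1.0304 × 1.1266 = 1.31756321.
Compound inflation: 1.0104 × 1.0251 × 1.0445 = 1.08185241.
Deflate: 1.31756321 / 1.08185241 = 1.21787704.
Annualized real rate = 1.21787704^(1/3) − 1 = 6.7910% → 6.79%.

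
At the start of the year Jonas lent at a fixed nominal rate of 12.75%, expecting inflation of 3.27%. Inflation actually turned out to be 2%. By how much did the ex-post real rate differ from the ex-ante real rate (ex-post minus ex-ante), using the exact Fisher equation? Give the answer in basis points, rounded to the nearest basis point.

136 basis points

Ex-ante: (1 + 0.1275)/(1 + 0.0327) − 1 = 9.1798%
Ex-post: (1 + 0.1275)/(1 + 0.0200) − 1 = 10.5392%
Difference (ex-post − ex-ante) = 1.3594% → 136 basis points.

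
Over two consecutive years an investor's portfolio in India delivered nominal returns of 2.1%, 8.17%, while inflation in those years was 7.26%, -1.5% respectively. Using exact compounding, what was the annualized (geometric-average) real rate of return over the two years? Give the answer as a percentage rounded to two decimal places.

2.24%

Compound the nominal returns: 1.0210 × 1.0817 = 1.10441570.
Compound inflation: 1.0726 × 0.9850 = 1.05651100.
Deflate: 1.10441570 / 1.05651100 = 1.04534236.
Annualized real rate = 1.04534236^(1/2) − 1 = 2.2420% → 2.24%.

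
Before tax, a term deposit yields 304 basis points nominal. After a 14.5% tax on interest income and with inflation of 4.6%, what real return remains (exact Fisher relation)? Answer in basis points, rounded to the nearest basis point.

-191 basis points

After-tax nominal return = 3.04% × (1 − 0.145) = 2.5992%.
1 + r = 1.025992 / 1.04600 = 0.980872
After-tax real rate = 0.980872 − 1 → -191 basis points.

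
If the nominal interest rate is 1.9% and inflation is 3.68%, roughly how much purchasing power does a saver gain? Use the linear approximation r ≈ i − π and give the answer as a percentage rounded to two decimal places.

r ≈ i − π = 1.9% − 3.68% = -1.78%.

-1.78%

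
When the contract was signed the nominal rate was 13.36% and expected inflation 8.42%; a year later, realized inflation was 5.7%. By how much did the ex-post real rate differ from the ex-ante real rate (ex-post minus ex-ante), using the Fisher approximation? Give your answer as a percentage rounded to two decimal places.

2.72%

Ex-ante: 13.36% − 8.42% = 4.940%
Ex-post: 13.36% − 5.7% = 7.660%
Difference (ex-post − ex-ante) = 2.7200% → 2.72%.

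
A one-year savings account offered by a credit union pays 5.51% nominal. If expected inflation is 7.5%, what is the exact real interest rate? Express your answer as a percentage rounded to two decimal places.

By the Fisher equation, 1 + r = (1 + i)/(1 + π).
1 + r = 1.05510 / 1.07500 = 0.981488
r = 0.981488 − 1 = -1.8512%, i.e. -1.85%.

-1.85%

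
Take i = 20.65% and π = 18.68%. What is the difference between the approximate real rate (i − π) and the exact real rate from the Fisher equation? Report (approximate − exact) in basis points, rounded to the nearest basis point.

31 basis points

Approximate: r ≈ 20.650% − 18.680% = 1.9700%
Exact: (1 + 0.2065)/(1 + 0.1868) − 1 = 1.6599%
Error = 1.9700% − 1.6599% = 0.3101% → 31 basis points.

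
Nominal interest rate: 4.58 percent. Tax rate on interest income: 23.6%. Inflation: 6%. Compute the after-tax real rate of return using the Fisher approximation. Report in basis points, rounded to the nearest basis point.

-250 basis points

After-tax nominal return = 4.58% × (1 − 0.236) = 3.49912%.
r ≈ 3.49912% − 6% → -250 basis points.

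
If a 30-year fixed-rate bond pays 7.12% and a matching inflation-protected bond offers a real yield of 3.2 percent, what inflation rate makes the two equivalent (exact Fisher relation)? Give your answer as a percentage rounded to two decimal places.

3.80%

(1 + π) = (1 + i)/(1 + r) = 1.07120 / 1.03200 = 1.037984
Break-even inflation = 1.037984 − 1 → 3.80%.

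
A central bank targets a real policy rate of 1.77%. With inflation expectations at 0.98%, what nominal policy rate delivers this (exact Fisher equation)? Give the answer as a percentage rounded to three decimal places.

2.767%

(1 + i) = (1 + r)(1 + π) = 1.01770 × 1.00980 = 1.02767346
i = 1.02767346 − 1, so the required nominal rate is 2.767%.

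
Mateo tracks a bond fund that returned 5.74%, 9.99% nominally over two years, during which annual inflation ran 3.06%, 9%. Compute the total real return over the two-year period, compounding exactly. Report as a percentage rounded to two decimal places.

Nominal growth factor = 1.0574 × 1.0999 = 1.163034
Price-level growth factor = 1.0306 × 1.0900 = 1.123354
Real growth factor = 1.163034 / 1.123354 = 1.035323
Total real return = 1.035323 − 1 → 3.53%.

3.53%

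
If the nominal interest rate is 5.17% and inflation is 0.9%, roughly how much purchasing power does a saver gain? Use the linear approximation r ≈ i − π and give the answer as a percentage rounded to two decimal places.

r ≈ i − π = 5.17% − 0.9% = 4.27%.

4.27%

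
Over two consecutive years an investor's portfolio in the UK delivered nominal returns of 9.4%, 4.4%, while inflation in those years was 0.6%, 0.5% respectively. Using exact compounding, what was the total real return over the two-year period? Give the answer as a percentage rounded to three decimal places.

12.968%

Nominal growth factor = 1.0940 × 1.0440 = 1.142136
Price-level growth factor = 1.0060 × 1.0050 = 1.011030
Real growth factor = 1.142136 / 1.011030 = 1.129676
Total real return = 1.129676 − 1 → 12.968%.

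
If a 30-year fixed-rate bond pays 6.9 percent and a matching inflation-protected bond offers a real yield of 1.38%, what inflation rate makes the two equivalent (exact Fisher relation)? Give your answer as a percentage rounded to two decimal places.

(1 + π) = (1 + i)/(1 + r) = 1.06900 / 1.01380 = 1.054449
Break-even inflation = 1.054449 − 1 → 5.44%.

5.44%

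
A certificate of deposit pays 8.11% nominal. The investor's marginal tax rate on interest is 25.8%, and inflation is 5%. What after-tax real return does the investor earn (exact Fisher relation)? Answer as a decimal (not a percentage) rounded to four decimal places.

0.0097

After-tax nominal return = 8.11% × (1 − 0.258) = 6.01762%.
1 + r = 1.0601762 / 1.05000 = 1.009692
After-tax real rate = 1.009692 − 1 → 0.0097.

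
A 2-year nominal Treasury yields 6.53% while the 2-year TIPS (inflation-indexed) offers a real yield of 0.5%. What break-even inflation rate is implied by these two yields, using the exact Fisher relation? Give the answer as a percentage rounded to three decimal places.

(1 + π) = (1 + i)/(1 + r) = 1.06530 / 1.00500 = 1.060000
Break-even inflation = 1.060000 − 1 → 6.000%.

6.000%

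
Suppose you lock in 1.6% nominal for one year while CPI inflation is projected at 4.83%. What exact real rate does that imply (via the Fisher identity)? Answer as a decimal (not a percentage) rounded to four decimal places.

1 + r = 1.01600 / 1.04830 = 0.969188
r = 0.969188 − 1 = -3.0812%, i.e. -0.0308.

-0.0308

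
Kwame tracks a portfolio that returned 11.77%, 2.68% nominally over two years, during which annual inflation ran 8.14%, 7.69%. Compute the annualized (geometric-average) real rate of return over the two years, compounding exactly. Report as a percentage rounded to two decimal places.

-0.73%

Compound the nominal returns: 1.1177 × 1.0268 = 1.14765436.
Compound inflation: 1.0814 × 1.0769 = 1.16455966.
Deflate: 1.14765436 / 1.16455966 = 0.98548353.
Annualized real rate = 0.98548353^(1/2) − 1 = -0.7285% → -0.73%.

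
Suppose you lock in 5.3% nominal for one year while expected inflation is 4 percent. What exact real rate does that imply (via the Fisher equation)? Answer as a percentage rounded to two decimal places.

1.25%

By the Fisher equation, 1 + r = (1 + i)/(1 + π).
1 + r = 1.05300 / 1.04000 = 1.012500
r = 1.012500 − 1 = 1.2500%, i.e. 1.25%.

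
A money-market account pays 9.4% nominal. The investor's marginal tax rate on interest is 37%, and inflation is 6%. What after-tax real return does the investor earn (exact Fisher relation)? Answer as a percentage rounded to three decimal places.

After-tax nominal return = 9.4% × (1 − 0.37) = 5.9220%.
1 + r = 1.05922 / 1.06000 = 0.999264
After-tax real rate = 0.999264 − 1 → -0.074%.

-0.074%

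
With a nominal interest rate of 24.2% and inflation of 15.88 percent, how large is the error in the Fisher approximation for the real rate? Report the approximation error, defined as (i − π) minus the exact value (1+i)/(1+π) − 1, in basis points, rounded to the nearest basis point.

114 basis points

Approximate: r ≈ 24.200% − 15.880% = 8.3200%
Exact: (1 + 0.2420)/(1 + 0.1588) − 1 = 7.1798%
Error = 8.3200% − 7.1798% = 1.1402% → 114 basis points.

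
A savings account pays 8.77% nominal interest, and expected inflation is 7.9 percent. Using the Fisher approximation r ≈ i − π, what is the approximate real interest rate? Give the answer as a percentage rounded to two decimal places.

0.87%

r ≈ i − π = 8.77% − 7.9% = 0.87%.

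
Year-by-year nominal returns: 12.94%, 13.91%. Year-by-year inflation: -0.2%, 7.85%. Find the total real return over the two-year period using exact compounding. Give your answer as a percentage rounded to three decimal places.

Nominal growth factor = 1.1294 × 1.1391 = 1.286500
Price-level growth factor = 0.9980 × 1.0785 = 1.076343
Real growth factor = 1.286500 / 1.076343 = 1.195251
Total real return = 1.195251 − 1 → 19.525%.

19.525%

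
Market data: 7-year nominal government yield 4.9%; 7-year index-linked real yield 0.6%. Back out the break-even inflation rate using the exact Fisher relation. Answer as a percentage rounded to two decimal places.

4.27%

(1 + π) = (1 + i)/(1 + r) = 1.04900 / 1.00600 = 1.042744
Break-even inflation = 1.042744 − 1 → 4.27%.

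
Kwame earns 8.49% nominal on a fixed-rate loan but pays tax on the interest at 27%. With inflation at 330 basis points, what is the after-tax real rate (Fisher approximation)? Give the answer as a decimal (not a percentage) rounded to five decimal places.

0.02898

After-tax nominal return = 8.49% × (1 − 0.27) = 6.1977%.
r ≈ 6.1977% − 3.3% → 0.02898.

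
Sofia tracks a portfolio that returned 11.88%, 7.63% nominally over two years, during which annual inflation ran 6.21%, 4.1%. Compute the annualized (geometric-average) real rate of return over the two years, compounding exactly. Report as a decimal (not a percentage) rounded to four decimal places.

Nominal growth factor = 1.1188 × 1.0763 = 1.20416444
Price-level growth factor = 1.0621 × 1.0410 = 1.10564610
Real growth factor = 1.20416444 / 1.10564610 = 1.08910477
Annualized real rate = 1.08910477^(1/2) − 1 = 4.3602% → 0.0436.

0.0436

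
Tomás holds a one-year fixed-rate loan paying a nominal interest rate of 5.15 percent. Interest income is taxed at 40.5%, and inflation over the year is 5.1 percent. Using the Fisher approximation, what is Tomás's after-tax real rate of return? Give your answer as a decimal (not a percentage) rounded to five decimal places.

After-tax nominal return = 5.15% × (1 − 0.405) = 3.06425%.
r ≈ 3.06425% − 5.1% → -0.02036.

-0.02036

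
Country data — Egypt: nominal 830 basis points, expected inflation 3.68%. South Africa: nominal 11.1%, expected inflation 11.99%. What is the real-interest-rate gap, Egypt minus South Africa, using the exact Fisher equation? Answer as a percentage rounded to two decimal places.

Egypt: (1 + 0.0830)/(1 + 0.0368) − 1 = 4.4560%
South Africa: (1 + 0.1110)/(1 + 0.1199) − 1 = -0.7947%
Differential = 4.4560% − (-0.7947%) = 5.2507% → 5.25%.

5.25%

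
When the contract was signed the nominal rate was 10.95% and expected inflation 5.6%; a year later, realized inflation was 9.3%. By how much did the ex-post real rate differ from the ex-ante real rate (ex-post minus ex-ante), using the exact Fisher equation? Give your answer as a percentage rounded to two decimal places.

Ex-ante: (1 + 0.1095)/(1 + 0.0560) − 1 = 5.0663%
Ex-post: (1 + 0.1095)/(1 + 0.0930) − 1 = 1.5096%
Difference (ex-post − ex-ante) = -3.5567% → -3.56%.

-3.56%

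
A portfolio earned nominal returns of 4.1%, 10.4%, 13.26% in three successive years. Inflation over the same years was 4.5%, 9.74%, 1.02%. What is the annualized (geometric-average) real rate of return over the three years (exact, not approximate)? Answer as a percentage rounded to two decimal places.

3.96%

Compound the nominal returns: 1.0410 × 1.1040 × 1.1326 = 1.30165641.
Compound inflation: 1.0450 × 1.0974 × 1.0102 = 1.15848019.
Deflate: 1.30165641 / 1.15848019 = 1.12358970.
Annualized real rate = 1.12358970^(1/3) − 1 = 3.9607% → 3.96%.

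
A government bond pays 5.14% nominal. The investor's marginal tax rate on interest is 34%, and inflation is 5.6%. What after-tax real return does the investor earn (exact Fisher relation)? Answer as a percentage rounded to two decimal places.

-2.09%

After-tax nominal return = 5.14% × (1 − 0.34) = 3.3924%.
1 + r = 1.033924 / 1.05600 = 0.979095
After-tax real rate = 0.979095 − 1 → -2.09%.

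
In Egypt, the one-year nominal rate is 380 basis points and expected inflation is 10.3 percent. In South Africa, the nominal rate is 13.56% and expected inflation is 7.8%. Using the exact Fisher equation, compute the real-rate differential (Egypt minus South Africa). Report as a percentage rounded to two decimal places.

-11.24%

Egypt: (1 + 0.0380)/(1 + 0.1030) − 1 = -5.8930%
South Africa: (1 + 0.1356)/(1 + 0.0780) − 1 = 5.3432%
Differential = -5.8930% − 5.3432% = -11.2362% → -11.24%.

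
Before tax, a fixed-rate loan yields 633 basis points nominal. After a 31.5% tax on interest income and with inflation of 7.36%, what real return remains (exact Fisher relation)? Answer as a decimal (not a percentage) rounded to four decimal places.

-0.0282

After-tax nominal return = 6.33% × (1 − 0.315) = 4.33605%.
1 + r = 1.0433605 / 1.07360 = 0.971834
After-tax real rate = 0.971834 − 1 → -0.0282.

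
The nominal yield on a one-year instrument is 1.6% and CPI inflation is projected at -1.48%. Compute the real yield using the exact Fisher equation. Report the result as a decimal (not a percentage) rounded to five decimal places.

By the Fisher identity, 1 + r = (1 + i)/(1 + π).
1 + r = 1.01600 / 0.98520 = 1.031263
r = 1.031263 − 1 = 3.1263%, i.e. 0.03126.

0.03126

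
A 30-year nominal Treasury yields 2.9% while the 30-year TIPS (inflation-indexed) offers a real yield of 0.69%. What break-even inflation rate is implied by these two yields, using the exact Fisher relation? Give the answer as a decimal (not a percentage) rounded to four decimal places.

0.0219

(1 + π) = (1 + i)/(1 + r) = 1.02900 / 1.00690 = 1.021949
Break-even inflation = 1.021949 − 1 → 0.0219.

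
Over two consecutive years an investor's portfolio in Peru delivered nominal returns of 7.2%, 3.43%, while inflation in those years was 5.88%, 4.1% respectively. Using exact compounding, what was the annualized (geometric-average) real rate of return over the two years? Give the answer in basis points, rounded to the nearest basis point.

Compound the nominal returns: 1.0720 × 1.0343 = 1.10876960.
Compound inflation: 1.0588 × 1.0410 = 1.10221080.
Deflate: 1.10876960 / 1.10221080 = 1.00595059.
Annualized real rate = 1.00595059^(1/2) − 1 = 0.2971% → 30 basis points.

30 basis points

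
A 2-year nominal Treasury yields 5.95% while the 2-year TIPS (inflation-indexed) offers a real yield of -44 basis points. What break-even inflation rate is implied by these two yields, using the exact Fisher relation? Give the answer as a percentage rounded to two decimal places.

6.42%

(1 + π) = (1 + i)/(1 + r) = 1.05950 / 0.99560 = 1.064182
Break-even inflation = 1.064182 − 1 → 6.42%.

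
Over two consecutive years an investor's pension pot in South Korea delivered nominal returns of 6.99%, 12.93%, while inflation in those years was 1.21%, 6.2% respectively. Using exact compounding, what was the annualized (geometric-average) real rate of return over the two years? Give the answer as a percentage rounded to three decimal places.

Nominal growth factor = 1.0699 × 1.1293 = 1.208238070
Price-level growth factor = 1.0121 × 1.0620 = 1.074850200
Real growth factor = 1.208238070 / 1.074850200 = 1.124099033
Annualized real rate = 1.124099033^(1/2) − 1 = 6.02354% → 6.024%.

6.024%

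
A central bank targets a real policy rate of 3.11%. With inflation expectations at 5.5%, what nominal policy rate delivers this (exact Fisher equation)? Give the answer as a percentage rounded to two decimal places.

8.78%

(1 + i) = (1 + r)(1 + π) = 1.03110 × 1.05500 = 1.0878105
i = 1.0878105 − 1, so the required nominal rate is 8.78%.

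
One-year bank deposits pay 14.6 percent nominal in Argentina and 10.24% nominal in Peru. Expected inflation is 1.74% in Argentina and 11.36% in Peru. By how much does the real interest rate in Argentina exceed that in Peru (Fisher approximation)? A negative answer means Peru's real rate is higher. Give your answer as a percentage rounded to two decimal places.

13.98%

Argentina: 14.6% − 1.74% = 12.860%
Peru: 10.24% − 11.36% = -1.120%
Differential = 13.980% → 13.98%.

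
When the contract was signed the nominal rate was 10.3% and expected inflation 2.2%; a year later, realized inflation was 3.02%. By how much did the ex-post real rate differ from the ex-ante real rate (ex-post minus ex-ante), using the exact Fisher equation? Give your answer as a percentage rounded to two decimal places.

-0.86%

Ex-ante: (1 + 0.1030)/(1 + 0.0220) − 1 = 7.9256%
Ex-post: (1 + 0.1030)/(1 + 0.0302) − 1 = 7.0666%
Difference (ex-post − ex-ante) = -0.8590% → -0.86%.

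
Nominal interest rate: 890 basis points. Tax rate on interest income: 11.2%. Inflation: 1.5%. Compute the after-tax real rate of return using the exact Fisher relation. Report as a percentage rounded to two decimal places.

6.31%

After-tax nominal return = 8.9% × (1 − 0.112) = 7.9032%.
1 + r = 1.079032 / 1.01500 = 1.063086
After-tax real rate = 1.063086 − 1 → 6.31%.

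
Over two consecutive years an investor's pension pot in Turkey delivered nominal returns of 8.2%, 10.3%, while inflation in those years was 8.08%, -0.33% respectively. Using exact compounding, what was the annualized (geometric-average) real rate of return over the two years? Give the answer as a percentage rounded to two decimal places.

Compound the nominal returns: 1.0820 × 1.1030 = 1.19344600.
Compound inflation: 1.0808 × 0.9967 = 1.07723336.
Deflate: 1.19344600 / 1.07723336 = 1.10788065.
Annualized real rate = 1.10788065^(1/2) − 1 = 5.2559% → 5.26%.

5.26%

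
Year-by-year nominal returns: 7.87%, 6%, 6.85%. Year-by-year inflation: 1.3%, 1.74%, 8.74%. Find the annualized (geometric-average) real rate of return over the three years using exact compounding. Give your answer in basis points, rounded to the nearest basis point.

292 basis points

Nominal growth factor = 1.0787 × 1.0600 × 1.0685 = 1.22174641
Price-level growth factor = 1.0130 × 1.0174 × 1.0874 = 1.12070293
Real growth factor = 1.22174641 / 1.12070293 = 1.09016080
Annualized real rate = 1.09016080^(1/3) − 1 = 2.9193% → 292 basis points.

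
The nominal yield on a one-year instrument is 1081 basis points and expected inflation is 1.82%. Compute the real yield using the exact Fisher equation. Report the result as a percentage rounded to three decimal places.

By the Fisher identity, 1 + r = (1 + i)/(1 + π).
1 + r = 1.10810 / 1.01820 = 1.088293
r = 1.088293 − 1 = 8.8293%, i.e. 8.829%.

8.829%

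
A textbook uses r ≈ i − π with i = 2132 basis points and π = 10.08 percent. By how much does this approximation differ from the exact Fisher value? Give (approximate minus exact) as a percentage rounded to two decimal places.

Approximate: r ≈ 21.320% − 10.080% = 11.2400%
Exact: (1 + 0.2132)/(1 + 0.1008) − 1 = 10.2108%
Error = 11.2400% − 10.2108% = 1.0292% → 1.03%.

1.03%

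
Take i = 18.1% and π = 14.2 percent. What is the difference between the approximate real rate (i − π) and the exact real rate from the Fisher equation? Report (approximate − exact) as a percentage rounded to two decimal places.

Approximate: r ≈ 18.100% − 14.200% = 3.9000%
Exact: (1 + 0.1810)/(1 + 0.1420) − 1 = 3.4151%
Error = 3.9000% − 3.4151% = 0.4849% → 0.48%.

0.48%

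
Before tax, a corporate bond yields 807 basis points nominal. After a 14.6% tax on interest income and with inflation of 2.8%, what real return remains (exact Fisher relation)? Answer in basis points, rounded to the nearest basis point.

398 basis points

After-tax nominal return = 8.07% × (1 − 0.146) = 6.89178%.
1 + r = 1.0689178 / 1.02800 = 1.039803
After-tax real rate = 1.039803 − 1 → 398 basis points.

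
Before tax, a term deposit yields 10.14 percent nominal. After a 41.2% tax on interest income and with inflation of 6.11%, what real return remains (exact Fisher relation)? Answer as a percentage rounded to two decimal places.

-0.14%

After-tax nominal return = 10.14% × (1 − 0.412) = 5.96232%.
1 + r = 1.0596232 / 1.06110 = 0.998608
After-tax real rate = 0.998608 − 1 → -0.14%.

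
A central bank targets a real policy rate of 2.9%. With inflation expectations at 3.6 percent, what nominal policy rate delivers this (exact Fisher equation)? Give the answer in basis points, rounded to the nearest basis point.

660 basis points

(1 + i) = (1 + r)(1 + π) = 1.02900 × 1.03600 = 1.066044
i = 1.066044 − 1, so the required nominal rate is 660 basis points.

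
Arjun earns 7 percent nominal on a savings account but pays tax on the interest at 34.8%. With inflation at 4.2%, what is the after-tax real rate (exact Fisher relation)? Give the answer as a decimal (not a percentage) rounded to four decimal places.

0.0035

After-tax nominal return = 7% × (1 − 0.348) = 4.5640%.
1 + r = 1.04564 / 1.04200 = 1.003493
After-tax real rate = 1.003493 − 1 → 0.0035.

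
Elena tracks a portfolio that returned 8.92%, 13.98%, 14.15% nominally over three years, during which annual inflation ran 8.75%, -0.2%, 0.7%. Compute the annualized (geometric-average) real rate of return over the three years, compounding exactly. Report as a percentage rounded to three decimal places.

9.045%

Compound the nominal returns: 1.0892 × 1.1398 × 1.1415 = 1.417138188.
Compound inflation: 1.0875 × 0.9980 × 1.0070 = 1.092922275.
Deflate: 1.417138188 / 1.092922275 = 1.296650476.
Annualized real rate = 1.296650476^(1/3) − 1 = 9.04547% → 9.045%.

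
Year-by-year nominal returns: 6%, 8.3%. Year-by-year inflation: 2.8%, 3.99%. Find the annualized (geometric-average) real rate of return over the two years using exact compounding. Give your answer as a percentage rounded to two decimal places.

3.63%

Nominal growth factor = 1.0600 × 1.0830 = 1.14798000
Price-level growth factor = 1.0280 × 1.0399 = 1.06901720
Real growth factor = 1.14798000 / 1.06901720 = 1.07386485
Annualized real rate = 1.07386485^(1/2) − 1 = 3.6275% → 3.63%.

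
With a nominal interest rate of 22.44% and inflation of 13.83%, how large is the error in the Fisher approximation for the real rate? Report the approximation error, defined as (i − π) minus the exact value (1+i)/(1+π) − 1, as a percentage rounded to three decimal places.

Approximate: r ≈ 22.440% − 13.830% = 8.6100%
Exact: (1 + 0.2244)/(1 + 0.1383) − 1 = 7.5639%
Error = 8.6100% − 7.5639% = 1.0461% → 1.046%.

1.046%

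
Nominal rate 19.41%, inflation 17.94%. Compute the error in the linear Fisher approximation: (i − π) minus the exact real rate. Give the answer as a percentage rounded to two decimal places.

Approximate: r ≈ 19.410% − 17.940% = 1.4700%
Exact: (1 + 0.1941)/(1 + 0.1794) − 1 = 1.2464%
Error = 1.4700% − 1.2464% = 0.2236% → 0.22%.

0.22%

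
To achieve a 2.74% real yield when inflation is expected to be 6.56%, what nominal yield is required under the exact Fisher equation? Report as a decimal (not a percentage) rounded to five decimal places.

0.09480

(1 + i) = (1 + r)(1 + π) = 1.02740 × 1.06560 = 1.09479744
i = 1.09479744 − 1, so the required nominal rate is 0.09480.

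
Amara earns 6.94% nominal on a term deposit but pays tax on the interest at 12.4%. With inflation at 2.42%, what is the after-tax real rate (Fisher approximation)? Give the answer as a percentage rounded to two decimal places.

3.66%

After-tax nominal return = 6.94% × (1 − 0.124) = 6.07944%.
r ≈ 6.07944% − 2.42% → 3.66%.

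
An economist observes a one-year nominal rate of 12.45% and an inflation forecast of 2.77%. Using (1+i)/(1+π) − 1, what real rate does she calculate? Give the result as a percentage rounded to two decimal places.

9.42%

1 + r = 1.12450 / 1.02770 = 1.094191
r = 1.094191 − 1 = 9.4191%, i.e. 9.42%.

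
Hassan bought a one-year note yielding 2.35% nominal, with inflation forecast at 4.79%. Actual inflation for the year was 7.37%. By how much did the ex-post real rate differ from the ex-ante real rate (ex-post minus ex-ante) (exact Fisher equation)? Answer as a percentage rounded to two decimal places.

Ex-ante: (1 + 0.0235)/(1 + 0.0479) − 1 = -2.3285%
Ex-post: (1 + 0.0235)/(1 + 0.0737) − 1 = -4.6754%
Difference (ex-post − ex-ante) = -2.3470% → -2.35%.

-2.35%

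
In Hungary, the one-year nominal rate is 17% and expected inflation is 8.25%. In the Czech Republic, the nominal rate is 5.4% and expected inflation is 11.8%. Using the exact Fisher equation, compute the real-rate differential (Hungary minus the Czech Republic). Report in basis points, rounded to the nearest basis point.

1381 basis points

Hungary: (1 + 0.1700)/(1 + 0.0825) − 1 = 8.0831%
The Czech Republic: (1 + 0.0540)/(1 + 0.1180) − 1 = -5.7245%
Differential = 8.0831% − (-5.7245%) = 13.8076% → 1381 basis points.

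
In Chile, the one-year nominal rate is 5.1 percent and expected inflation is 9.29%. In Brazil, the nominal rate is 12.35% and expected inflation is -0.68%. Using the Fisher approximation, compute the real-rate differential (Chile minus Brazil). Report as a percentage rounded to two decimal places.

-17.22%

Chile: 5.1% − 9.29% = -4.190%
Brazil: 12.35% − (-0.68%) = 13.030%
Differential = -17.220% → -17.22%.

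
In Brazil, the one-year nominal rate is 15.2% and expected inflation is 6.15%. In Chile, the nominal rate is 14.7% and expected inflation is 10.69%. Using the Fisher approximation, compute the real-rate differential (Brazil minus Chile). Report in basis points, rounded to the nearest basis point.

504 basis points

Brazil: 15.2% − 6.15% = 9.050%
Chile: 14.7% − 10.69% = 4.010%
Differential = 5.040% → 504 basis points.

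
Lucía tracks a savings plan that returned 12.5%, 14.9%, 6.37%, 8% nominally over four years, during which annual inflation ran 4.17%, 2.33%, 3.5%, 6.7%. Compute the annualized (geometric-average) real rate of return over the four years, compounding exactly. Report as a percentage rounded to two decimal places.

Nominal growth factor = 1.1250 × 1.1490 × 1.0637 × 1.0800 = 1.48496243
Price-level growth factor = 1.0417 × 1.0233 × 1.0350 × 1.0670 = 1.17720042
Real growth factor = 1.48496243 / 1.17720042 = 1.26143553
Annualized real rate = 1.26143553^(1/4) − 1 = 5.9781% → 5.98%.

5.98%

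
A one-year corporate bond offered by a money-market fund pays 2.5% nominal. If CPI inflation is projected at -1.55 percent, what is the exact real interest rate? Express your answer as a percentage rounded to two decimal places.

4.11%

By the Fisher identity, 1 + r = (1 + i)/(1 + π).
1 + r = 1.02500 / 0.98450 = 1.041138
r = 1.041138 − 1 = 4.1138%, i.e. 4.11%.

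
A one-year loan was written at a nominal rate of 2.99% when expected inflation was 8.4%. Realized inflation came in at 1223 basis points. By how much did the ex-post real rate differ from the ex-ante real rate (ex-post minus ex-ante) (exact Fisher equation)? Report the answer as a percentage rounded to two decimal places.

-3.24%

Ex-ante: (1 + 0.0299)/(1 + 0.0840) − 1 = -4.9908%
Ex-post: (1 + 0.0299)/(1 + 0.1223) − 1 = -8.2331%
Difference (ex-post − ex-ante) = -3.2423% → -3.24%.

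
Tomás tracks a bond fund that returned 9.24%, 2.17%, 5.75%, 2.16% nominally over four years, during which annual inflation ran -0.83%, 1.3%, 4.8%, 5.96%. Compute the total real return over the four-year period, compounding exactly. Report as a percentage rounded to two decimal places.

8.09%

Nominal growth factor = 1.0924 × 1.0217 × 1.0575 × 1.0216 = 1.205775
Price-level growth factor = 0.9917 × 1.0130 × 1.0480 × 1.0596 = 1.115560
Real growth factor = 1.205775 / 1.115560 = 1.080870
Total real return = 1.080870 − 1 → 8.09%.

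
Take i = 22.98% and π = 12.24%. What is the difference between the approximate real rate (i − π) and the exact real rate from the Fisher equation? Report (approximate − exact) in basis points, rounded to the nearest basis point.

117 basis points

Approximate: r ≈ 22.980% − 12.240% = 10.7400%
Exact: (1 + 0.2298)/(1 + 0.1224) − 1 = 9.5688%
Error = 10.7400% − 9.5688% = 1.1712% → 117 basis points.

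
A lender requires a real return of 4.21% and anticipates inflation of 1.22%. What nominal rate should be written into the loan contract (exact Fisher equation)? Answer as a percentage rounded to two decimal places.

(1 + i) = (1 + r)(1 + π) = 1.04210 × 1.01220 = 1.05481362
i = 1.05481362 − 1, so the required nominal rate is 5.48%.

5.48%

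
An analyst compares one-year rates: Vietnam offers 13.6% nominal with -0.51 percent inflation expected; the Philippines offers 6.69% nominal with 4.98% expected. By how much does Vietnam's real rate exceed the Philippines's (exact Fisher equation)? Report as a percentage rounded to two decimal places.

Vietnam: (1 + 0.1360)/(1 − 0.0051) − 1 = 14.1823%
The Philippines: (1 + 0.0669)/(1 + 0.0498) − 1 = 1.6289%
Differential = 14.1823% − 1.6289% = 12.5534% → 12.55%.

12.55%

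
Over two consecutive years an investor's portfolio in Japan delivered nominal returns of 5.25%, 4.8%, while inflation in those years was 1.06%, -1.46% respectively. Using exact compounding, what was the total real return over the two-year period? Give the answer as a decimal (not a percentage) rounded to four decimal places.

0.1076

Nominal growth factor = 1.0525 × 1.0480 = 1.103020
Price-level growth factor = 1.0106 × 0.9854 = 0.995845
Real growth factor = 1.103020 / 0.995845 = 1.107622
Total real return = 1.107622 − 1 → 0.1076.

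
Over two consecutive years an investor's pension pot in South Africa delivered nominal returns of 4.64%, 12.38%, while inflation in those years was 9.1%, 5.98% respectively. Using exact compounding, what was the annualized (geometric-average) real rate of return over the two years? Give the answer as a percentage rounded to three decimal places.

0.848%

Nominal growth factor = 1.0464 × 1.1238 = 1.17594432
Price-level growth factor = 1.0910 × 1.0598 = 1.15624180
Real growth factor = 1.17594432 / 1.15624180 = 1.01704014
Annualized real rate = 1.01704014^(1/2) − 1 = 0.8484% → 0.848%.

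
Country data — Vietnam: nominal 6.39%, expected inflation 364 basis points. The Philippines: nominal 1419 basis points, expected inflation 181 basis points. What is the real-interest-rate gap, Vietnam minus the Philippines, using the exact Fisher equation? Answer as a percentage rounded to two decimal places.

-9.51%

Vietnam: (1 + 0.0639)/(1 + 0.0364) − 1 = 2.6534%
The Philippines: (1 + 0.1419)/(1 + 0.0181) − 1 = 12.1599%
Differential = 2.6534% − 12.1599% = -9.5065% → -9.51%.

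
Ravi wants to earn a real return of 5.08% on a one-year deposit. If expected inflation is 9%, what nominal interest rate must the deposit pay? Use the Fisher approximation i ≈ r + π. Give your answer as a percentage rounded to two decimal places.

i ≈ r + π = 5.08% + 9% = 14.08%.

14.08%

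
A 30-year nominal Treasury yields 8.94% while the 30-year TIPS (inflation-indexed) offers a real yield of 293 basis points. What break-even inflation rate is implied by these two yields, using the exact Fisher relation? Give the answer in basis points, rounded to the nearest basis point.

(1 + π) = (1 + i)/(1 + r) = 1.08940 / 1.02930 = 1.058389
Break-even inflation = 1.058389 − 1 → 584 basis points.

584 basis points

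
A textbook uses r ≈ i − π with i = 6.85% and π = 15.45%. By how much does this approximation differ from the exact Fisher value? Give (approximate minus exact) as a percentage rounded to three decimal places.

-1.151%

Approximate: r ≈ 6.850% − 15.450% = -8.6000%
Exact: (1 + 0.0685)/(1 + 0.1545) − 1 = -7.4491%
Error = -8.6000% − (-7.4491%) = -1.1509% → -1.151%.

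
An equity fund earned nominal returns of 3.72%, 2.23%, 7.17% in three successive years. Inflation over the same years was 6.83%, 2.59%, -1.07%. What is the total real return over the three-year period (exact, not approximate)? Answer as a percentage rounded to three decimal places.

4.806%

Compound the nominal returns: 1.0372 × 1.0223 × 1.0717 = 1.136355.
Compound inflation: 1.0683 × 1.0259 × 0.9893 = 1.084242.
Deflate: 1.136355 / 1.084242 = 1.048064.
Total real return = 1.048064 − 1 → 4.806%.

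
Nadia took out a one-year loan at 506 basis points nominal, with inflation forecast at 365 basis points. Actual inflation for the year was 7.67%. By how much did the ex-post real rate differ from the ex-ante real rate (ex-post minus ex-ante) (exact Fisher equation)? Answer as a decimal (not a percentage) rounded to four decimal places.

Ex-ante: (1 + 0.0506)/(1 + 0.0365) − 1 = 1.3603%
Ex-post: (1 + 0.0506)/(1 + 0.0767) − 1 = -2.4241%
Difference (ex-post − ex-ante) = -3.7844% → -0.0378.

-0.0378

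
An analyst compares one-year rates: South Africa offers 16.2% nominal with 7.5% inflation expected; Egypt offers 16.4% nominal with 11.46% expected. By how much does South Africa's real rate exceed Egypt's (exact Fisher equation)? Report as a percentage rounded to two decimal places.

3.66%

South Africa: (1 + 0.1620)/(1 + 0.0750) − 1 = 8.0930%
Egypt: (1 + 0.1640)/(1 + 0.1146) − 1 = 4.4321%
Differential = 8.0930% − 4.4321% = 3.6609% → 3.66%.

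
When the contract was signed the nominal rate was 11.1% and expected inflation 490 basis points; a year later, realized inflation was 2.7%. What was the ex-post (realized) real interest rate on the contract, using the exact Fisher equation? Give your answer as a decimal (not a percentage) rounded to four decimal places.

Ex-post: (1 + 0.1110)/(1 + 0.0270) − 1 = 8.1792%
So the realized real rate is 0.0818.

0.0818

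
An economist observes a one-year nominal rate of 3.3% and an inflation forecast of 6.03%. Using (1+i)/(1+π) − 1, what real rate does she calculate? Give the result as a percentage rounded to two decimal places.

-2.57%

1 + r = 1.03300 / 1.06030 = 0.974253
r = 0.974253 − 1 = -2.5747%, i.e. -2.57%.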